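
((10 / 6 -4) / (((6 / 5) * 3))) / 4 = -35 / 216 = -0.16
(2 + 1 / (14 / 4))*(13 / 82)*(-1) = -104 / 287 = -0.36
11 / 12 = 0.92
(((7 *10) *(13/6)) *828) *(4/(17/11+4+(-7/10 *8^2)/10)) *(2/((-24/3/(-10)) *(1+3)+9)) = 77288.65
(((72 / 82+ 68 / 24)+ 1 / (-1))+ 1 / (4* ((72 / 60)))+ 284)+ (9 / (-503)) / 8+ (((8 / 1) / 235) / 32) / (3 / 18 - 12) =296180305984 / 1032284265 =286.92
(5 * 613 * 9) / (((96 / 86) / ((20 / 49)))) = 1976925 / 196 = 10086.35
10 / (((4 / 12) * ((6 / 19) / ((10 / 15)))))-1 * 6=57.33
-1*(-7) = 7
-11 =-11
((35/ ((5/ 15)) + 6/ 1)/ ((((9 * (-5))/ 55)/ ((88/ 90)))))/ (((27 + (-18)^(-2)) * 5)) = -214896/ 218725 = -0.98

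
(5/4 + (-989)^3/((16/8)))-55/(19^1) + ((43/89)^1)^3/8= -483680836.13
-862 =-862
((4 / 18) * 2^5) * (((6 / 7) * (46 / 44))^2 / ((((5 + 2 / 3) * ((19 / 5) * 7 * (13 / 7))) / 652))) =331111680 / 24895871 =13.30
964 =964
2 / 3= 0.67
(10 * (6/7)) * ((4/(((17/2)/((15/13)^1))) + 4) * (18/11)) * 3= 191.16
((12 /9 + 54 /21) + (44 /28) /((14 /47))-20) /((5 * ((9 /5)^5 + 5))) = -0.09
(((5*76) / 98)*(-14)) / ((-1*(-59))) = -0.92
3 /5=0.60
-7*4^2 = -112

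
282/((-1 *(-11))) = 282/11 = 25.64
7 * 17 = 119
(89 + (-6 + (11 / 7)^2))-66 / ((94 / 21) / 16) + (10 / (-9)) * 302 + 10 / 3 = -10004254 / 20727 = -482.67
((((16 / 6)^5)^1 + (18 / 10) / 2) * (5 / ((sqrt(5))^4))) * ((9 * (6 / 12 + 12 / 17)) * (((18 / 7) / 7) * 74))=500408239 / 62475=8009.74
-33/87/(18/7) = -77/522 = -0.15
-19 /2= -9.50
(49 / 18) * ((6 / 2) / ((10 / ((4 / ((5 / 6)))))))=3.92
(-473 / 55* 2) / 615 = -86 / 3075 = -0.03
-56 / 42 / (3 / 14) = -56 / 9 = -6.22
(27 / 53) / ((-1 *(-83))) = 27 / 4399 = 0.01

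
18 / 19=0.95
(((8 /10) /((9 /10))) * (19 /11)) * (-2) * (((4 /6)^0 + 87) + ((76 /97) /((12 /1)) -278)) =16802384 /28809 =583.23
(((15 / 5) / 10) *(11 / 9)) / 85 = 11 / 2550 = 0.00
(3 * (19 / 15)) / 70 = 19 / 350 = 0.05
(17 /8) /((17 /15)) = 15 /8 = 1.88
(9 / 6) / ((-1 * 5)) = -3 / 10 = -0.30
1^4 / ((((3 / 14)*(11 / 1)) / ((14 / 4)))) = 49 / 33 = 1.48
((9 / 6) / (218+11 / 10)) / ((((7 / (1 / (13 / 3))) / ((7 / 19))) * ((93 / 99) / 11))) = 16335 / 16776487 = 0.00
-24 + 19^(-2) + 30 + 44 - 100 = -18049 /361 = -50.00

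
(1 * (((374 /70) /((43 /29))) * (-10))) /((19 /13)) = -140998 /5719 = -24.65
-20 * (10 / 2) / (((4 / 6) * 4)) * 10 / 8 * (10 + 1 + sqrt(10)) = -4125 / 8- 375 * sqrt(10) / 8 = -663.86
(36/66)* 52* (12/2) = 1872/11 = 170.18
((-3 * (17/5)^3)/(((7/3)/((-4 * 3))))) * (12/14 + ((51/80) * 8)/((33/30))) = 224445492/67375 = 3331.29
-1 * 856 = -856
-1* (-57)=57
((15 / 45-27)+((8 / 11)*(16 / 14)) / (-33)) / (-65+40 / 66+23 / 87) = 491724 / 1181411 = 0.42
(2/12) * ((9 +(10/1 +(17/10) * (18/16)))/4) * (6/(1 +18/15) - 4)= -11711/10560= -1.11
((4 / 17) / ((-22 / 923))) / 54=-923 / 5049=-0.18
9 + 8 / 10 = 49 / 5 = 9.80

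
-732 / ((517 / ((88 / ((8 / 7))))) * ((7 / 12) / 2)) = -17568 / 47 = -373.79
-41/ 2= -20.50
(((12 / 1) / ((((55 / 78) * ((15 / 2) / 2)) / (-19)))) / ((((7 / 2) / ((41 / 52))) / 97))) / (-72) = 151126 / 5775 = 26.17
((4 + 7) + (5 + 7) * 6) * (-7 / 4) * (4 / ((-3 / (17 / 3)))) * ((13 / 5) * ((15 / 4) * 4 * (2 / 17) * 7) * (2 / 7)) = 30212 / 3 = 10070.67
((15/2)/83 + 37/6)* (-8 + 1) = -10906/249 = -43.80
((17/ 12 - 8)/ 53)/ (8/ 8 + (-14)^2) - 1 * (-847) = 106122245/ 125292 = 847.00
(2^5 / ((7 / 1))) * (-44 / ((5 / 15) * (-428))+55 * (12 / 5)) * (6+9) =6795360 / 749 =9072.58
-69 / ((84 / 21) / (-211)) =14559 / 4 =3639.75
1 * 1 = 1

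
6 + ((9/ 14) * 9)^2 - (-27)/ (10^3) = 39.50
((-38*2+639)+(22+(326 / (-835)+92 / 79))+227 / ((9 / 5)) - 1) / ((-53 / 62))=-26166598358 / 31465305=-831.60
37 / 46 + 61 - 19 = 1969 / 46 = 42.80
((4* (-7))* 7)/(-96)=49/24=2.04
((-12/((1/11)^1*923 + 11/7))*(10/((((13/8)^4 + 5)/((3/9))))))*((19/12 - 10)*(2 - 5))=-159272960/161393931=-0.99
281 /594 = 0.47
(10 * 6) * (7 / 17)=420 / 17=24.71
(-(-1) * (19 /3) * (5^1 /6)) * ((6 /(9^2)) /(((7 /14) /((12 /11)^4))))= 1.11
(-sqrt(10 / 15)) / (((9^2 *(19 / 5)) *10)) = -sqrt(6) / 9234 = -0.00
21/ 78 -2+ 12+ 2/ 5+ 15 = 3337/ 130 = 25.67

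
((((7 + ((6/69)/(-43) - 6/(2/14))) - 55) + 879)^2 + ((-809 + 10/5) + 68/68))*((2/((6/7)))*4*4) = 68108250138320/2934363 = 23210574.20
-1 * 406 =-406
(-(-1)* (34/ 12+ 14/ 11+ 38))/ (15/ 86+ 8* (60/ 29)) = 3465413/ 1376595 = 2.52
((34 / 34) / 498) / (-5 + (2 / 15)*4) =-5 / 11122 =-0.00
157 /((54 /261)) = 4553 /6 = 758.83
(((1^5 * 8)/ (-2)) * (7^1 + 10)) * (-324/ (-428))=-5508/ 107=-51.48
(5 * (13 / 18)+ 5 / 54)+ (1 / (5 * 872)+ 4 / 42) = 3130669 / 824040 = 3.80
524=524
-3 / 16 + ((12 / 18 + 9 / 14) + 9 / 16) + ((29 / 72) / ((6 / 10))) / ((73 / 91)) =34787 / 13797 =2.52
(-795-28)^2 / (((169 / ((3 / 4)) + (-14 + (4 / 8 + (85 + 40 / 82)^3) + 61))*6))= 46682192009 / 258466899427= 0.18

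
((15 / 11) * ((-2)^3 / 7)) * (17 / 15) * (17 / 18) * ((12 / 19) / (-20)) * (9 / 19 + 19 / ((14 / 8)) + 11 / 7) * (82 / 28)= 1232296 / 619115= 1.99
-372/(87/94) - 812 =-35204/29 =-1213.93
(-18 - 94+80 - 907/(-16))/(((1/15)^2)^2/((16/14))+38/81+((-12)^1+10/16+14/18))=-19996875/8203736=-2.44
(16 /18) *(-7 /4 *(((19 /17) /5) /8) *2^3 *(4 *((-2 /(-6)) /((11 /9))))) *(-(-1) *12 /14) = -304 /935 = -0.33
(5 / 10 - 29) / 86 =-57 / 172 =-0.33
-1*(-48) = 48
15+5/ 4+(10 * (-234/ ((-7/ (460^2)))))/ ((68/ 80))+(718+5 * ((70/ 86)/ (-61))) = 103901933623069/ 1248548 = 83218213.17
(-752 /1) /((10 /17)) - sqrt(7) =-1281.05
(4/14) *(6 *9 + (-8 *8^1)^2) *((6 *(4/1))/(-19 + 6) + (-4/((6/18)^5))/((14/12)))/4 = -157666800/637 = -247514.60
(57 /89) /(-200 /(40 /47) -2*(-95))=-19 /1335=-0.01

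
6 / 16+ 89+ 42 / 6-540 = -3549 / 8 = -443.62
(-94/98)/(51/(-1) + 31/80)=0.02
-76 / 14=-5.43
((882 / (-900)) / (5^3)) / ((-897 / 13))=49 / 431250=0.00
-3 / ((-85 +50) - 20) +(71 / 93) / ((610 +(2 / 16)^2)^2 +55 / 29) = 12332826323611 / 226093311988335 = 0.05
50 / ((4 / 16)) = 200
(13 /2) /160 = 13 /320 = 0.04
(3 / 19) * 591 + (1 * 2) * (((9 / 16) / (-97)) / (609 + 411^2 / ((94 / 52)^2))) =52986601640319 / 567820323496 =93.32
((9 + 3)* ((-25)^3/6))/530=-3125/53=-58.96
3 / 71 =0.04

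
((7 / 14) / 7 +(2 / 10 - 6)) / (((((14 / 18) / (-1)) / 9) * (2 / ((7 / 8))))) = 32481 / 1120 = 29.00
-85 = -85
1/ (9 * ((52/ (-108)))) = -3/ 13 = -0.23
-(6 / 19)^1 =-6 / 19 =-0.32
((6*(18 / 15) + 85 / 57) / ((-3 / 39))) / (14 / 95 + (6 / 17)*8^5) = -547417 / 56033994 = -0.01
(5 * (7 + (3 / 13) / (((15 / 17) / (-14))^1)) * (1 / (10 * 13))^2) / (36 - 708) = -31 / 21091200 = -0.00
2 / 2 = 1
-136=-136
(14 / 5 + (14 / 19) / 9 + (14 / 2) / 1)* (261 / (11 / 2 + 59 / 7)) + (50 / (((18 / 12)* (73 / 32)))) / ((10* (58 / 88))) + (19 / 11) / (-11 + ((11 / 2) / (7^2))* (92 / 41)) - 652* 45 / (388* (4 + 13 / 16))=27815730584141519 / 162177242502275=171.51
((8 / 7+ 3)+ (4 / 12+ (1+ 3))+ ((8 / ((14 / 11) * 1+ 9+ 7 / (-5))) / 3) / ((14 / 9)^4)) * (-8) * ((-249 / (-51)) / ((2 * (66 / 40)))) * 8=-199032535880 / 246493863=-807.45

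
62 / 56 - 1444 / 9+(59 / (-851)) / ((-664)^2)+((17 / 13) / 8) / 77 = -76940665416613 / 482885612352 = -159.34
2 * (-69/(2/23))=-1587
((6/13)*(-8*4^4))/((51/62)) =-253952/221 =-1149.10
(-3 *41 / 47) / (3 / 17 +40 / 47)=-2.55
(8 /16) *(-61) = -61 /2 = -30.50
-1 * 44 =-44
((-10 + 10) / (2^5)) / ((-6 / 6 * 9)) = 0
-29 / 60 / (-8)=29 / 480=0.06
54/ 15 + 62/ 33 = 904/ 165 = 5.48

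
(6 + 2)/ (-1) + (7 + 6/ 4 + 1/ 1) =3/ 2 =1.50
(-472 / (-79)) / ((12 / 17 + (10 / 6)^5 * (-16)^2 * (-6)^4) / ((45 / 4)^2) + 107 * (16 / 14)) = 42652575 / 241538623391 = 0.00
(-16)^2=256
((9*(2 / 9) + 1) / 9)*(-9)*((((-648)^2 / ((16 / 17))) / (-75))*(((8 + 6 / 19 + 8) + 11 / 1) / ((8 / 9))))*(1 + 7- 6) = 520989327 / 475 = 1096819.64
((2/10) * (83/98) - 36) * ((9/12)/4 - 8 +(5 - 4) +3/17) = 6338077/26656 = 237.77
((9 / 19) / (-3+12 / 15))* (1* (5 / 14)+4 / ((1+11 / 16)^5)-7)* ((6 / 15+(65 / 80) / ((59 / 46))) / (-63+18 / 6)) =-69144462749 / 2935833139008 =-0.02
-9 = -9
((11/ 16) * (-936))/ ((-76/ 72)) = 11583/ 19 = 609.63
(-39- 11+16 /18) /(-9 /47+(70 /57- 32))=394706 /248853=1.59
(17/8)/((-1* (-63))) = 17/504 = 0.03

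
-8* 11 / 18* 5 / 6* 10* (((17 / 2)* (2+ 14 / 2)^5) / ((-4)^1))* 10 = 51121125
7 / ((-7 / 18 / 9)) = -162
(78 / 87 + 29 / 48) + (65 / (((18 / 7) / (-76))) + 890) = -4299653 / 4176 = -1029.61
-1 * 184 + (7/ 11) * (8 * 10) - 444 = -6348/ 11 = -577.09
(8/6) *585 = 780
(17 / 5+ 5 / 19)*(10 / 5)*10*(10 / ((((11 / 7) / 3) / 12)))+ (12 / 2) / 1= 3509094 / 209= 16789.92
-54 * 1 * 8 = -432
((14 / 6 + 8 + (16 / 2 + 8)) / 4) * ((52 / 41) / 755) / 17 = 1027 / 1578705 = 0.00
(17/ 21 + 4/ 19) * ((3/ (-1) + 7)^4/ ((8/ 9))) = 39072/ 133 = 293.77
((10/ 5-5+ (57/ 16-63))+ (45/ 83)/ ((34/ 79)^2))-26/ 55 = -59.98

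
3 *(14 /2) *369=7749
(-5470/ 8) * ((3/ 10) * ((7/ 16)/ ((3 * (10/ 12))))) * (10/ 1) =-11487/ 32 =-358.97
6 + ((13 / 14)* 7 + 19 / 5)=163 / 10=16.30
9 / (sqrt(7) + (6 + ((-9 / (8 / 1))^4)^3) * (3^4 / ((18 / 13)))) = 14363704893859806981390336 / 943881770405878487057492159 - 170005193383307227693056 * sqrt(7) / 6607172392841149409402445113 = 0.02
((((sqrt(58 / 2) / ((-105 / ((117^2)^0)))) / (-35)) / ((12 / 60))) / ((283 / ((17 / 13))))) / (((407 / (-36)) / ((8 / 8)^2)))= -204 * sqrt(29) / 366851485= -0.00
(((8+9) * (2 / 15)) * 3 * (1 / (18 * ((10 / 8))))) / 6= 34 / 675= 0.05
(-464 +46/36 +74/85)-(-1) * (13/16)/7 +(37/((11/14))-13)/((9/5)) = -417326533/942480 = -442.80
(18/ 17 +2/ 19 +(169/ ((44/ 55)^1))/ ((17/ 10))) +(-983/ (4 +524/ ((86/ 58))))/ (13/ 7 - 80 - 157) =60289061561/ 480618832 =125.44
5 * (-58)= -290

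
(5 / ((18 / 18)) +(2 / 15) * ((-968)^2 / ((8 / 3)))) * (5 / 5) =234281 / 5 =46856.20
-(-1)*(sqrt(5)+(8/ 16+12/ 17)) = 41/ 34+sqrt(5) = 3.44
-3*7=-21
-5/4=-1.25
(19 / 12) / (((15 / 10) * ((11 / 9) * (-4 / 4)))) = -19 / 22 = -0.86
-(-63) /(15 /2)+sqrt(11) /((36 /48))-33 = -123 /5+4 * sqrt(11) /3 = -20.18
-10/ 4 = -5/ 2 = -2.50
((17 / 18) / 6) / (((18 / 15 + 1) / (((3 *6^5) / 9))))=2040 / 11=185.45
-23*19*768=-335616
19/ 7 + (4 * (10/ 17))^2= 16691/ 2023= 8.25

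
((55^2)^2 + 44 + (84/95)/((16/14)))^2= 3022824738783344049/36100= 83734757307017.84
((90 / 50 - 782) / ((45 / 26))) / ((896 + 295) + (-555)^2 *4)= -101426 / 277490475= -0.00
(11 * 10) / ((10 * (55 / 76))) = 15.20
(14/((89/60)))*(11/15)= 616/89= 6.92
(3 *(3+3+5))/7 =33/7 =4.71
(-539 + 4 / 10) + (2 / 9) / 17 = -412019 / 765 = -538.59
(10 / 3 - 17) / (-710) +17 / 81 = 13177 / 57510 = 0.23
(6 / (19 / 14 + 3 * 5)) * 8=672 / 229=2.93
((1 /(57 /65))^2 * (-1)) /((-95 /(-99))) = -9295 /6859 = -1.36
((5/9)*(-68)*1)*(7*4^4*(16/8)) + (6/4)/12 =-9748471/72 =-135395.43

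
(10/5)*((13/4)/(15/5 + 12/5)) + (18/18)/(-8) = 233/216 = 1.08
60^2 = 3600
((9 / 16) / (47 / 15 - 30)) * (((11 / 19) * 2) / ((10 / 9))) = -2673 / 122512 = -0.02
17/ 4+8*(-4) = -111/ 4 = -27.75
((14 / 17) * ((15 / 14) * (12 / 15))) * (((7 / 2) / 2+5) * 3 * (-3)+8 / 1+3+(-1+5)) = -32.29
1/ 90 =0.01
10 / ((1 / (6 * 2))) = 120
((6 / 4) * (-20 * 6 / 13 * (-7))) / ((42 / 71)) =2130 / 13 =163.85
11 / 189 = 0.06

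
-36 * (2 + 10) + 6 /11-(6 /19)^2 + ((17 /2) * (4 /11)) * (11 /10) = -8501003 /19855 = -428.15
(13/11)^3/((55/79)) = 173563/73205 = 2.37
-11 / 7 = -1.57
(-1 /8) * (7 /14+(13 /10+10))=-59 /40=-1.48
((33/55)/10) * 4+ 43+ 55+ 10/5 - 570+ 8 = -11544/25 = -461.76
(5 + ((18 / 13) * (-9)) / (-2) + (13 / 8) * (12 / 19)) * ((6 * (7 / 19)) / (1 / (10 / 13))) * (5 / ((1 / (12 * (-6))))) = -457758000 / 61009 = -7503.12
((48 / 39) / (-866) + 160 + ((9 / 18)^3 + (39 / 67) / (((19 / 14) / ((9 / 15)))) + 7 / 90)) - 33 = 127.46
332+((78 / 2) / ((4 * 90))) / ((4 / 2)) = 79693 / 240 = 332.05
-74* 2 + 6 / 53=-7838 / 53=-147.89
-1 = -1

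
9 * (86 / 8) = 387 / 4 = 96.75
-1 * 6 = -6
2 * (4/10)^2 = 0.32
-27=-27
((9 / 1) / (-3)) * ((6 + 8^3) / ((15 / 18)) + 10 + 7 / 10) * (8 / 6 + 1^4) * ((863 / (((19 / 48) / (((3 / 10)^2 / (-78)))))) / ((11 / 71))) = 24408038277 / 339625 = 71867.61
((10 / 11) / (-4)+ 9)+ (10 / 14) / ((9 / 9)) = 1461 / 154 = 9.49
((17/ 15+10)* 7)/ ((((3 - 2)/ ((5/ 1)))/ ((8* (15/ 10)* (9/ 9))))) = 4676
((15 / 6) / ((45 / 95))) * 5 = 475 / 18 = 26.39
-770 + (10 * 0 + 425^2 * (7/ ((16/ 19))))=24010805/ 16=1500675.31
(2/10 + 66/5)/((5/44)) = 2948/25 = 117.92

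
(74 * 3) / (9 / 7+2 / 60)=46620 / 277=168.30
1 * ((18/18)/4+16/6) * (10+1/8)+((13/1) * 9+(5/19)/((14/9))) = 624357/4256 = 146.70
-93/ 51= -31/ 17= -1.82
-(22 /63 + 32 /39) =-958 /819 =-1.17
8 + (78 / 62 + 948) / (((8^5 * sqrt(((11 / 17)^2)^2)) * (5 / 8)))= 623068243 / 76820480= 8.11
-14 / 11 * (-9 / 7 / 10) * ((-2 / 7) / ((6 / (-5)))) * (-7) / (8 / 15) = -0.51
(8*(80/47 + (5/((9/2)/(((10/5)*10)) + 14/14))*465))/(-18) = -17499680/20727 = -844.29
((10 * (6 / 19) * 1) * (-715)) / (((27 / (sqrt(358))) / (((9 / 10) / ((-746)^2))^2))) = -1287 * sqrt(358) / 5884491106864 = -0.00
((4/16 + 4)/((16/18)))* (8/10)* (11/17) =99/40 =2.48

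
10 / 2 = 5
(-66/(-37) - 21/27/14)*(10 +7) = 19567/666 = 29.38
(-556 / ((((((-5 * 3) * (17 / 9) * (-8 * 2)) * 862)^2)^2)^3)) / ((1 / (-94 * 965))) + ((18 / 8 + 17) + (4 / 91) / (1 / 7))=42830688983554623245903994779902577632048885015932679006401339911007268977 / 2189966398372507776585061679995018718649500512122418198950707200000000000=19.56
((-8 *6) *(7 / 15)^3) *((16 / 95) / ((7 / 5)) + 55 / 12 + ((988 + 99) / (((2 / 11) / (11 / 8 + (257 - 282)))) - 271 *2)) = 44350851923 / 64125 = 691631.22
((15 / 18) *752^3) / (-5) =-212629504 / 3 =-70876501.33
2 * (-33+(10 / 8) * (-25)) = -128.50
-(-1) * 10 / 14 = 5 / 7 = 0.71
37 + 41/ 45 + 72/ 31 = 56126/ 1395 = 40.23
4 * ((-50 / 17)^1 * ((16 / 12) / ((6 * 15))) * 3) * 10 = -800 / 153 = -5.23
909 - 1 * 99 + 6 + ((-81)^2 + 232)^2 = 46145665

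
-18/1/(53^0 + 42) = -18/43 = -0.42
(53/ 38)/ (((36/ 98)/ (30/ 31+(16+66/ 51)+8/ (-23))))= 140975548/ 2072691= 68.02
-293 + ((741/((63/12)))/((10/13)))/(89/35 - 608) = -6215385/21191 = -293.30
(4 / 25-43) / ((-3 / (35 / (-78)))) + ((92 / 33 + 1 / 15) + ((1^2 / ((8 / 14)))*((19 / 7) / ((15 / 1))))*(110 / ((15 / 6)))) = 44531 / 4290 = 10.38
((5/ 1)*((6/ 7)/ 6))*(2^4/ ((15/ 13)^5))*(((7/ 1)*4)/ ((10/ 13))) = 154457888/ 759375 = 203.40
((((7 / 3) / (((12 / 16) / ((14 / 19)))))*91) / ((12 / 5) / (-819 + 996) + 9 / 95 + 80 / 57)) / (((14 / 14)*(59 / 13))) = 2318680 / 76263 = 30.40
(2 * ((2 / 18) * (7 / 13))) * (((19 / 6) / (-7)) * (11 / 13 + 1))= -152 / 1521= -0.10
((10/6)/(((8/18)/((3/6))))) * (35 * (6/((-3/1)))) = -525/4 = -131.25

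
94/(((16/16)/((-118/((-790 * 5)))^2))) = 327214/3900625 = 0.08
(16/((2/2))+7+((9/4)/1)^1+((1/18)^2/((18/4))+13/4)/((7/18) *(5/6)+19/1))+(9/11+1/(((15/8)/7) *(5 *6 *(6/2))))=1628805659/61983900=26.28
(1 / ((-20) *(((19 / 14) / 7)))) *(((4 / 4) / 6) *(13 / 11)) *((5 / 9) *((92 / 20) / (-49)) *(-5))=-299 / 22572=-0.01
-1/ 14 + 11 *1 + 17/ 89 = 13855/ 1246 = 11.12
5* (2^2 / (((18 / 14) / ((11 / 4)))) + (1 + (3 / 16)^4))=28184125 / 589824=47.78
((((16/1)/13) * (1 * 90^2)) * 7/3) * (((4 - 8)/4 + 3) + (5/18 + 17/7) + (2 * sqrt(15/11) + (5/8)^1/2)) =604800 * sqrt(165)/143 + 1517700/13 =171073.40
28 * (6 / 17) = 168 / 17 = 9.88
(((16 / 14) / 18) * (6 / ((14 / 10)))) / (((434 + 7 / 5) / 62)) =12400 / 320019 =0.04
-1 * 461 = -461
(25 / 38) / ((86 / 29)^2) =21025 / 281048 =0.07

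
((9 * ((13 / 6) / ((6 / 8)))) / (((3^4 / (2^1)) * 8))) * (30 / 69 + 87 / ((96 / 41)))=359671 / 119232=3.02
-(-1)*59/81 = 0.73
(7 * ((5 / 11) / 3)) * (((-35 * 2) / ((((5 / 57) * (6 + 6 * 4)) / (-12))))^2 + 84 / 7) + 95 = 5949429 / 55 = 108171.44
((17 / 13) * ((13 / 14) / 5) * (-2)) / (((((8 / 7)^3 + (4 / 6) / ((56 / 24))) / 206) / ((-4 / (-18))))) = -171598 / 13725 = -12.50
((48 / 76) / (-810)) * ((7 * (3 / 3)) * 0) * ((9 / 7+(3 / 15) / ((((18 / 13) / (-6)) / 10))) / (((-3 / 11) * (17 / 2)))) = 0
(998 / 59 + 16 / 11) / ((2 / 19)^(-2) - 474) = -47688 / 996215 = -0.05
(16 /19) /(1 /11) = 176 /19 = 9.26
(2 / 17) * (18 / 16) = 9 / 68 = 0.13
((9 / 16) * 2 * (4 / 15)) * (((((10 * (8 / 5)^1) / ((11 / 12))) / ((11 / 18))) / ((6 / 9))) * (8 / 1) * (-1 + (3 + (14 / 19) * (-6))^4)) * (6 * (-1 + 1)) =0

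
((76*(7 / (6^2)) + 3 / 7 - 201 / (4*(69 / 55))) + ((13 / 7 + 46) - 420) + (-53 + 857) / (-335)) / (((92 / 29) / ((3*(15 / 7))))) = -335656063 / 414736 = -809.32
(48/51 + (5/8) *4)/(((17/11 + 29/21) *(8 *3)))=693/14144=0.05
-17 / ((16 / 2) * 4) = -0.53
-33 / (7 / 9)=-297 / 7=-42.43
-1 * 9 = -9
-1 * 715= -715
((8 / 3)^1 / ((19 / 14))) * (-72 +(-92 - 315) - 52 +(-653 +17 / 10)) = -2323.12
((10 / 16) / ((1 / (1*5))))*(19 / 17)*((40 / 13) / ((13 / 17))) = 2375 / 169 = 14.05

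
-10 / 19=-0.53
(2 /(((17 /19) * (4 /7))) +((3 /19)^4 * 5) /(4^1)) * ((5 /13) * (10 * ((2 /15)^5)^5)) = 581704179777536 /290902963287113736426830291748046875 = 0.00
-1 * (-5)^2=-25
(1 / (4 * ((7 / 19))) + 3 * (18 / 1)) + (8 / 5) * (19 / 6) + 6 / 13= 328729 / 5460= 60.21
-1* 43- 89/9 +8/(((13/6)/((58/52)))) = -74180/1521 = -48.77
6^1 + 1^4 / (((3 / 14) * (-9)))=148 / 27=5.48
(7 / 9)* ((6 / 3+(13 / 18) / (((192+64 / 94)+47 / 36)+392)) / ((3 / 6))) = 9259600 / 2974467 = 3.11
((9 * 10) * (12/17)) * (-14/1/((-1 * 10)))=1512/17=88.94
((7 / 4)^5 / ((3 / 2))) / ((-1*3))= -16807 / 4608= -3.65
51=51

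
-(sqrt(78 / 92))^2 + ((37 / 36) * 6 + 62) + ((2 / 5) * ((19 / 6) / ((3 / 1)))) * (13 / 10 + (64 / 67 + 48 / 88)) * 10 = 60370592 / 762795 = 79.14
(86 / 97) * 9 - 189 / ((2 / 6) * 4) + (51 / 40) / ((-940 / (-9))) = -133.76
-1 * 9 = -9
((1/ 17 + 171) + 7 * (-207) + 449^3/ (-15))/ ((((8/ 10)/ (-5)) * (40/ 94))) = 18084969119/ 204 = 88651809.41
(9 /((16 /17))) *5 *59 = 45135 /16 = 2820.94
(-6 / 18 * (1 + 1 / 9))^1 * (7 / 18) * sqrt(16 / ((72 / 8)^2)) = -140 / 2187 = -0.06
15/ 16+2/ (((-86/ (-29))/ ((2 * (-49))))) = -44827/ 688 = -65.16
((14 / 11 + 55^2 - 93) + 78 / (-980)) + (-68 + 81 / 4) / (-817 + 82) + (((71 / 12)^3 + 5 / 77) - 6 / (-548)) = 2003623517881 / 638003520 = 3140.46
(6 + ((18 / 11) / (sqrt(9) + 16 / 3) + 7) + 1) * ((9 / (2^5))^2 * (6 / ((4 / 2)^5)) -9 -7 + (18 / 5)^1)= -61890173 / 352000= -175.82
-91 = -91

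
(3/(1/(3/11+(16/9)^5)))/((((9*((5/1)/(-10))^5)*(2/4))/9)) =-749534912/216513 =-3461.85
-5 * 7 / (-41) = 35 / 41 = 0.85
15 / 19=0.79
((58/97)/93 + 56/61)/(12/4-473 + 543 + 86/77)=39170978/3140453667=0.01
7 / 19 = 0.37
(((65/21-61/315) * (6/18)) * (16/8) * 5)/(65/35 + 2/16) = 4.88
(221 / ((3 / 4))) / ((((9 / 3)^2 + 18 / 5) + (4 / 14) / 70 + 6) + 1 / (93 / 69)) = 6713980 / 440799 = 15.23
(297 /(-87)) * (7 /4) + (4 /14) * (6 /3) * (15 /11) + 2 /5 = -214141 /44660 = -4.79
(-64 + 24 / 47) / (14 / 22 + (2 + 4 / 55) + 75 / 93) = -18.06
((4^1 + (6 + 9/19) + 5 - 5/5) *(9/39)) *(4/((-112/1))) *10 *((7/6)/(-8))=1375/7904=0.17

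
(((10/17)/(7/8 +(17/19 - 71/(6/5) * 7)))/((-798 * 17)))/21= 40/7989055599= 0.00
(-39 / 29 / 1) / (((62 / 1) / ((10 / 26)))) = -15 / 1798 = -0.01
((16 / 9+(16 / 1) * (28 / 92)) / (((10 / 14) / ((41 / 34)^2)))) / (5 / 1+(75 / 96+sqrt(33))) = 4792652032 / 25903359 -4144996352 * sqrt(33) / 129516795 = 1.17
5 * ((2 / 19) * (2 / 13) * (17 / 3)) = 0.46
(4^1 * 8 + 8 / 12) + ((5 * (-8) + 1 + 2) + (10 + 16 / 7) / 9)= -187 / 63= -2.97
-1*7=-7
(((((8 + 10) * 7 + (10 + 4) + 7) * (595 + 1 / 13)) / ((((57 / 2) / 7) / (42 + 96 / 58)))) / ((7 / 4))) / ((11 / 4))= 15356640768 / 78793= 194898.54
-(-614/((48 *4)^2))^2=-94249/339738624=-0.00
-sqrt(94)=-9.70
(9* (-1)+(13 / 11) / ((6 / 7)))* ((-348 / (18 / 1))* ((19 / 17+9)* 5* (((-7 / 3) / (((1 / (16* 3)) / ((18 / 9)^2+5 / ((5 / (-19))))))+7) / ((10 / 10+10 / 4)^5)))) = 96745651840 / 4040883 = 23941.71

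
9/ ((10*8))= 9/ 80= 0.11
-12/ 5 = -2.40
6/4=3/2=1.50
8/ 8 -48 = -47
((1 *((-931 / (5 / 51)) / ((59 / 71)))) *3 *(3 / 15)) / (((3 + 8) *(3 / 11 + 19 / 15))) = -30340359 / 74930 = -404.92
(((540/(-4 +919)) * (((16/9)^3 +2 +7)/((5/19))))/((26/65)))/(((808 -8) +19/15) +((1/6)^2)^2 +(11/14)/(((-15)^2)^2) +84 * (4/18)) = 28347620000/283590614243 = 0.10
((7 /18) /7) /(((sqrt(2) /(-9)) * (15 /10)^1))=-sqrt(2) /6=-0.24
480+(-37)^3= -50173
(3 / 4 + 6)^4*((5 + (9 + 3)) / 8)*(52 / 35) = 117448461 / 17920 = 6554.04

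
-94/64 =-47/32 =-1.47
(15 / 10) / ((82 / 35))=0.64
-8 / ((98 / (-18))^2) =-648 / 2401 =-0.27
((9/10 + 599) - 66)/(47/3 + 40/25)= 16017/518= 30.92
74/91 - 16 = -1382/91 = -15.19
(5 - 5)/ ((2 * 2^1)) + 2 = 2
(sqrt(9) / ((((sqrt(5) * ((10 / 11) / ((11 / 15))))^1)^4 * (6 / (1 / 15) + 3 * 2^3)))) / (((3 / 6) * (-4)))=-214358881 / 961875000000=-0.00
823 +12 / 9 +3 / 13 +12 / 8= 64433 / 78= 826.06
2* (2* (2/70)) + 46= 46.11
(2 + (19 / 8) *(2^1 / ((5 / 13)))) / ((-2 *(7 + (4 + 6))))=-287 / 680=-0.42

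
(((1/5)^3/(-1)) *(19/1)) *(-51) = 969/125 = 7.75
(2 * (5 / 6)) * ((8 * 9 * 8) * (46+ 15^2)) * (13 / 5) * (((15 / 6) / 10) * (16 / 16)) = 169104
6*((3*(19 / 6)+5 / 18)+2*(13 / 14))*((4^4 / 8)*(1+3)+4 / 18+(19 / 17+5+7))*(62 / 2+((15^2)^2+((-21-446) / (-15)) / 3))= 14456143574150 / 28917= 499918510.71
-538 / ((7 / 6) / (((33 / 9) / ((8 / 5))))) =-14795 / 14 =-1056.79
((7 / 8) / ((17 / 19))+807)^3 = 1326829862729125 / 2515456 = 527470908.94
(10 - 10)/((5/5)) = 0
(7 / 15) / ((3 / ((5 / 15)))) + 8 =1087 / 135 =8.05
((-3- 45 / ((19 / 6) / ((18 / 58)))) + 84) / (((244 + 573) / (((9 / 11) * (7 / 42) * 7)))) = 886221 / 9903674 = 0.09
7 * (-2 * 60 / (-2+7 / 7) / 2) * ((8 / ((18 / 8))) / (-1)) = -4480 / 3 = -1493.33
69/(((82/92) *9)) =1058/123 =8.60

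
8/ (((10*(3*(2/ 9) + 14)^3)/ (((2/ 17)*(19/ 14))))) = 513/ 12671120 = 0.00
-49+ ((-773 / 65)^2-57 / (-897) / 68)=92.43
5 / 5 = 1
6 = 6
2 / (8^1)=1 / 4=0.25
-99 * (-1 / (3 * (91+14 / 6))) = 99 / 280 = 0.35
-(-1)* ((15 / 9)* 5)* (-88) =-2200 / 3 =-733.33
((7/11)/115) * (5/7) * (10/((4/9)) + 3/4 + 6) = 117/1012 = 0.12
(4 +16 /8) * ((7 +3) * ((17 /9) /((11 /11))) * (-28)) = -9520 /3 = -3173.33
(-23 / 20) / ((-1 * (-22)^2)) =23 / 9680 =0.00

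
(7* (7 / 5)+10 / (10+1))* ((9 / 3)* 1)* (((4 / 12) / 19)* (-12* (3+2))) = -372 / 11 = -33.82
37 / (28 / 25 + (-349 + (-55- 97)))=-925 / 12497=-0.07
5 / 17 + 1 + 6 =124 / 17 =7.29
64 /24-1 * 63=-181 /3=-60.33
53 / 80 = 0.66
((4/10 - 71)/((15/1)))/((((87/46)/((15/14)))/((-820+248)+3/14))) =12998519/8526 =1524.57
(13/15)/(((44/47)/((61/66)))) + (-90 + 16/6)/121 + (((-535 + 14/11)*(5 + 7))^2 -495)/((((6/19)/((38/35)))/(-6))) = -258018654436639/304920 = -846184751.53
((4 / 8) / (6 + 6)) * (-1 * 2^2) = -1 / 6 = -0.17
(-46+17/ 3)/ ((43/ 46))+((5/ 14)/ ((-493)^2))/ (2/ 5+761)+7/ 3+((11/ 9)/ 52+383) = 342.21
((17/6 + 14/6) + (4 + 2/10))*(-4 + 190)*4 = 34844/5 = 6968.80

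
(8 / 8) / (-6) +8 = 47 / 6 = 7.83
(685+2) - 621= 66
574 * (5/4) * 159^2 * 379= 13749451065/2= 6874725532.50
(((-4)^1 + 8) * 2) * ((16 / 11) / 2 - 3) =-200 / 11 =-18.18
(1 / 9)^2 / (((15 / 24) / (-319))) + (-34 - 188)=-92462 / 405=-228.30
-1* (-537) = 537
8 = 8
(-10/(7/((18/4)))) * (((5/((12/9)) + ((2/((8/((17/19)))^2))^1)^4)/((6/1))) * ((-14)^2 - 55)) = -566.52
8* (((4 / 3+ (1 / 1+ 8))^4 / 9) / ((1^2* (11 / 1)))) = 921.33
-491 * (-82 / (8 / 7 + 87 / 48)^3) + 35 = 57834475321 / 36264691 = 1594.79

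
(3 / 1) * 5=15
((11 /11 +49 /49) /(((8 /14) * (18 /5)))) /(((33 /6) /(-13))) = -455 /198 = -2.30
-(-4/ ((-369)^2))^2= -16/ 18539817921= -0.00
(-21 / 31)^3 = -9261 / 29791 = -0.31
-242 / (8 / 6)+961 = 1559 / 2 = 779.50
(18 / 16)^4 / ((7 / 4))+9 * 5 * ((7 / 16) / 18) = 14401 / 7168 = 2.01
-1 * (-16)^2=-256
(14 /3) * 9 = 42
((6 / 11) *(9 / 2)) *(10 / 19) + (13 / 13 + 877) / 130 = 109301 / 13585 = 8.05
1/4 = 0.25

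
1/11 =0.09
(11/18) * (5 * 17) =935/18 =51.94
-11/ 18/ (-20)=11/ 360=0.03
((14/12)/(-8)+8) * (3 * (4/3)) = 377/12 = 31.42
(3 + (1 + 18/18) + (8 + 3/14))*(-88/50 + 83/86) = -63233/6020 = -10.50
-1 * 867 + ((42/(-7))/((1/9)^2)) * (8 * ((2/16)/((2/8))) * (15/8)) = -4512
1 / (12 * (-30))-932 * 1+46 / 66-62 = -3933491 / 3960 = -993.31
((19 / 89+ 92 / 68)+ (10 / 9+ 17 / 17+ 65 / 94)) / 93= 5592343 / 119039814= 0.05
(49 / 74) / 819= 7 / 8658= 0.00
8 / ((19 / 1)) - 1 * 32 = -600 / 19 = -31.58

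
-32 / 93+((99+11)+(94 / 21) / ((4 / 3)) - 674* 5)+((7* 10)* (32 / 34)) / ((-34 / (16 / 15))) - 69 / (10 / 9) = -1041397604 / 313565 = -3321.15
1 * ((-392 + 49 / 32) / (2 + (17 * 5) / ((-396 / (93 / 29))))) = -11957715 / 40168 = -297.69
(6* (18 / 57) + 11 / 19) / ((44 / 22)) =47 / 38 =1.24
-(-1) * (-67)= -67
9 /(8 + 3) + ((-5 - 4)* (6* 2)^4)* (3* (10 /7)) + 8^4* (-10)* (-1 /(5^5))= -38490529841 /48125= -799803.22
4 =4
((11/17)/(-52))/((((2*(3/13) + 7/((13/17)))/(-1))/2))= 11/4250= 0.00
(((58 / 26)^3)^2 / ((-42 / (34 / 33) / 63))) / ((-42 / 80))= 404479858280 / 1114992879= 362.76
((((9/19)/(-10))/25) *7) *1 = -63/4750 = -0.01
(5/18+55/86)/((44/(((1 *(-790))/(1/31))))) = -4346975/8514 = -510.57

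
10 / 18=5 / 9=0.56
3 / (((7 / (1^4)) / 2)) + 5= 41 / 7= 5.86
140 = 140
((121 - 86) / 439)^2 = 1225 / 192721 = 0.01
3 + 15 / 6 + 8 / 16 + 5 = 11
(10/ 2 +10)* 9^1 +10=145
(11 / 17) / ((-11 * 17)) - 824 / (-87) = 238049 / 25143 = 9.47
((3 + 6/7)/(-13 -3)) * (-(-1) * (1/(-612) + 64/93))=-39075/236096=-0.17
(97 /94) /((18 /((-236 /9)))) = -5723 /3807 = -1.50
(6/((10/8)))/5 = 24/25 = 0.96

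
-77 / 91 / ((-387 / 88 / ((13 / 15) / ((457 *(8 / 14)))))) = 1694 / 2652885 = 0.00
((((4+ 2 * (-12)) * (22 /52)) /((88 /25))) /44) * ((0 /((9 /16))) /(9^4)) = 0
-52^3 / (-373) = 140608 / 373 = 376.97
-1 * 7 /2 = -7 /2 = -3.50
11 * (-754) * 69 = -572286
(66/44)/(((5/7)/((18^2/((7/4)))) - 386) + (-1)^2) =-1944/498955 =-0.00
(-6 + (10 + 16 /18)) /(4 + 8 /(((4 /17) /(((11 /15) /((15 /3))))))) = 550 /1011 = 0.54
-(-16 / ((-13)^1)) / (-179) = 16 / 2327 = 0.01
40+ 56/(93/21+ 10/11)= 20752/411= 50.49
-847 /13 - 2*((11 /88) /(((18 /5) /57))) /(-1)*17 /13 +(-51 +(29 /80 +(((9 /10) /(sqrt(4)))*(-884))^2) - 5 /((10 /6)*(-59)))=158134.28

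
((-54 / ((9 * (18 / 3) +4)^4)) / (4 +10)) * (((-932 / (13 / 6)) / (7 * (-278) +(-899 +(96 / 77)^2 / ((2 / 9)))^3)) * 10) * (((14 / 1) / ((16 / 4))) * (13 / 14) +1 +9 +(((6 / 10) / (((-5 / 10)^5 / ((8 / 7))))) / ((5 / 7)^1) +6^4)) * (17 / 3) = -407123189782109088057 / 27202766985271769154484606580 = -0.00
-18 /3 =-6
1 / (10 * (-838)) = -1 / 8380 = -0.00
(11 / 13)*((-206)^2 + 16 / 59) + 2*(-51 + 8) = 27475178 / 767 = 35821.61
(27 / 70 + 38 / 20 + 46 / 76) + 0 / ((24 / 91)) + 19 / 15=16589 / 3990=4.16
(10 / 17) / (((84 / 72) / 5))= 300 / 119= 2.52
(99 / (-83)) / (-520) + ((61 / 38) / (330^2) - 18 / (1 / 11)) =-110510377067 / 558139725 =-198.00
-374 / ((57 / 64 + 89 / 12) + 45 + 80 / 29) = -2082432 / 312175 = -6.67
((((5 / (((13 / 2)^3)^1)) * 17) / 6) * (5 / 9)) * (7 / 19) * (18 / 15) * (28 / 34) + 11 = 4136477 / 375687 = 11.01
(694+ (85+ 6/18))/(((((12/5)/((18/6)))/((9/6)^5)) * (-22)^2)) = 473445/30976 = 15.28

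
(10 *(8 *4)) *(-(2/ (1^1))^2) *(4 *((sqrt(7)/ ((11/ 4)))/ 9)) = -20480 *sqrt(7)/ 99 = -547.32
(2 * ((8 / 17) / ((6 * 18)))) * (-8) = -32 / 459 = -0.07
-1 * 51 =-51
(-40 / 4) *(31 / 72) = -155 / 36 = -4.31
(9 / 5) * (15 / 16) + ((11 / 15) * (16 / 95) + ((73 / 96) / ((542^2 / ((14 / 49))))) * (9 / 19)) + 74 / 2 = 1819643854493 / 46884734400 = 38.81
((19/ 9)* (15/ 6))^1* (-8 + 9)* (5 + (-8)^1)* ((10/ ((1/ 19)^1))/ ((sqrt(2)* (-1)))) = 9025* sqrt(2)/ 6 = 2127.21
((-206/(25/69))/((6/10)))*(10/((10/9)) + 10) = -90022/5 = -18004.40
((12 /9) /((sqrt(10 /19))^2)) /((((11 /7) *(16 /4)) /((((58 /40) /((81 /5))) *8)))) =3857 /13365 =0.29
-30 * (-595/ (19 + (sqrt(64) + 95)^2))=8925/ 5314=1.68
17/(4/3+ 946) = 51/2842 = 0.02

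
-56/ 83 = -0.67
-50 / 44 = -25 / 22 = -1.14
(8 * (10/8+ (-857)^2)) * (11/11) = 5875602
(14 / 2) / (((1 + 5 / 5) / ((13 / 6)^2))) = 1183 / 72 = 16.43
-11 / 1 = -11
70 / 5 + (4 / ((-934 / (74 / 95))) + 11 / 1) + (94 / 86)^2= 2148500758 / 82030885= 26.19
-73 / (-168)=73 / 168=0.43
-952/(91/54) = -7344/13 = -564.92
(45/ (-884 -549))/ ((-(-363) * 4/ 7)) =-105/ 693572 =-0.00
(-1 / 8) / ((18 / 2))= -1 / 72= -0.01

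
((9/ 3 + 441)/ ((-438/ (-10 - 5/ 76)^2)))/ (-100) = 1.03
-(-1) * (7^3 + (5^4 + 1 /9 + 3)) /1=8740 /9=971.11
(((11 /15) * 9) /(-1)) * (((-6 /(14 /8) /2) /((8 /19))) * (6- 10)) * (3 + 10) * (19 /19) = -48906 /35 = -1397.31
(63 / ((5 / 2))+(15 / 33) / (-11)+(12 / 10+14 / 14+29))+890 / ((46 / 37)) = 10745556 / 13915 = 772.23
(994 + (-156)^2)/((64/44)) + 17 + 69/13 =1813415/104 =17436.68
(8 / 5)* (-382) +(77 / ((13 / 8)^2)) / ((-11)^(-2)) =2464976 / 845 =2917.13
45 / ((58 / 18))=13.97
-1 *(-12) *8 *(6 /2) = 288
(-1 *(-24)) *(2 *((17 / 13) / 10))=408 / 65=6.28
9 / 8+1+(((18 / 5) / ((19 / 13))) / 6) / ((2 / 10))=635 / 152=4.18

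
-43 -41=-84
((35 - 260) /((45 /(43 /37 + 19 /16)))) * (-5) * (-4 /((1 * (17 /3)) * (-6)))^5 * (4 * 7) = 1947400 /52534709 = 0.04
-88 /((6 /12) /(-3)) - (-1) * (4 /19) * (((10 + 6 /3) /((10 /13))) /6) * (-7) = 49796 /95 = 524.17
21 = 21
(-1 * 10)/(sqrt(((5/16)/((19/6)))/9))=-95.50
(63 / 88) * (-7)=-441 / 88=-5.01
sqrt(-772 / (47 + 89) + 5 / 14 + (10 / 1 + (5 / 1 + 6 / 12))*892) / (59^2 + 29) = 23*sqrt(369971) / 417690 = 0.03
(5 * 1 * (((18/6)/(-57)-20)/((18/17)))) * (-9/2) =426.12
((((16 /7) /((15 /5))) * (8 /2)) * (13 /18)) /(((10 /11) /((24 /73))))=18304 /22995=0.80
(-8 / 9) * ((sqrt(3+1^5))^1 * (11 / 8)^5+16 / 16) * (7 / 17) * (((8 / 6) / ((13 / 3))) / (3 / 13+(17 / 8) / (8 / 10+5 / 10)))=-138005 / 211072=-0.65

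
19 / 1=19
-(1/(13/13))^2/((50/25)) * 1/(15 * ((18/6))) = -0.01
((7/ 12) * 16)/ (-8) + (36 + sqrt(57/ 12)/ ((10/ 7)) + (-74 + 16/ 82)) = -9587/ 246 + 7 * sqrt(19)/ 20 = -37.45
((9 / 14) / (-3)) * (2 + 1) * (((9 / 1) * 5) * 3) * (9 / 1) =-10935 / 14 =-781.07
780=780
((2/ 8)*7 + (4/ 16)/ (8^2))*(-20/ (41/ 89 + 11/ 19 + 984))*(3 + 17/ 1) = -18981475/ 26651232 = -0.71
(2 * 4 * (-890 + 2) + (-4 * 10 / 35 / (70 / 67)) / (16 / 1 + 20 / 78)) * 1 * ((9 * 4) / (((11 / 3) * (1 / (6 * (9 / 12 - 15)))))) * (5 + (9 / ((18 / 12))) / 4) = 38763020.25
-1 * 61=-61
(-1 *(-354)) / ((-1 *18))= -59 / 3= -19.67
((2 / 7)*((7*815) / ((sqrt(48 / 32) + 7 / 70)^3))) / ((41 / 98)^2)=-172199720000 / 135625909 + 11975707800000*sqrt(6) / 5560662269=4005.67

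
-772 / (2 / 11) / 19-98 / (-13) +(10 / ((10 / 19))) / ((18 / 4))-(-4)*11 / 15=-2320586 / 11115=-208.78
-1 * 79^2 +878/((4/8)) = -4485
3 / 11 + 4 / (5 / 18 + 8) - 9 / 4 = -9795 / 6556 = -1.49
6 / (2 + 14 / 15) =45 / 22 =2.05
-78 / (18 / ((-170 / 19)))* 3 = 2210 / 19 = 116.32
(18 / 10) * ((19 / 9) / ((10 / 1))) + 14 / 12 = 1.55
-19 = -19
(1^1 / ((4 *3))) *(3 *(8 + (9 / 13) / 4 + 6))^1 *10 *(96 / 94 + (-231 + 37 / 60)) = -476692337 / 58656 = -8126.92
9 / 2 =4.50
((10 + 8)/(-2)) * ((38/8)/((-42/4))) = 57/14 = 4.07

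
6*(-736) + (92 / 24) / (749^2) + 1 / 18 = -22296143209 / 5049009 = -4415.94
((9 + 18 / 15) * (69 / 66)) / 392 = 1173 / 43120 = 0.03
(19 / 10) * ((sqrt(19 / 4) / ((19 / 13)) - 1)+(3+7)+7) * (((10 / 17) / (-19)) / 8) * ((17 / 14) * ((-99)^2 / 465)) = -3267 / 1085 - 42471 * sqrt(19) / 659680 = -3.29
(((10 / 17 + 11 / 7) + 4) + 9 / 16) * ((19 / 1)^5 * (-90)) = -1426121599545 / 952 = -1498026890.28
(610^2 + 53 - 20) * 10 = 3721330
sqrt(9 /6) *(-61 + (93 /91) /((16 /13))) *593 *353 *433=-610819300723 *sqrt(6) /224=-6679444695.60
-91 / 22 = -4.14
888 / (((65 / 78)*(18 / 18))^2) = 31968 / 25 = 1278.72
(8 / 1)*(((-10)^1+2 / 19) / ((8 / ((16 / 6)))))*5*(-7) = 52640 / 57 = 923.51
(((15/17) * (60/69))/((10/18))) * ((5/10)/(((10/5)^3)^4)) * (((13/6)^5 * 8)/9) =1856465/259448832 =0.01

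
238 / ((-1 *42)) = -17 / 3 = -5.67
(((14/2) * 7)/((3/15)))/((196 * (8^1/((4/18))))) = 5/144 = 0.03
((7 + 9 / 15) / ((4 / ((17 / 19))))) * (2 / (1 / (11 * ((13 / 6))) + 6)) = 2431 / 4320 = 0.56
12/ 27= 4/ 9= 0.44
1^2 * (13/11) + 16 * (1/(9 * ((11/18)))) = 45/11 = 4.09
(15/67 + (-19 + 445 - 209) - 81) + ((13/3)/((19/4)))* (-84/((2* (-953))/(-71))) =161799493/1213169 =133.37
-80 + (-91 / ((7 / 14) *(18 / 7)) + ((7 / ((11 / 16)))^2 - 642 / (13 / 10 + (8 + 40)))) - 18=-41946559 / 536877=-78.13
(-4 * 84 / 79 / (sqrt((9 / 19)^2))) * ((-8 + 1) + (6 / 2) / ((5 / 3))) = 55328 / 1185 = 46.69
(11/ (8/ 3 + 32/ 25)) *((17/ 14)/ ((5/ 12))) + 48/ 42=9599/ 1036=9.27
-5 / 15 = -1 / 3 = -0.33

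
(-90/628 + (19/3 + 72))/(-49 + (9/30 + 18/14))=-2577925/1563249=-1.65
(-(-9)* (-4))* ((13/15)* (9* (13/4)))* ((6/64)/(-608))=0.14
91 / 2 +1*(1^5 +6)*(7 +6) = 136.50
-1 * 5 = -5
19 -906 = -887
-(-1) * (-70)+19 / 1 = -51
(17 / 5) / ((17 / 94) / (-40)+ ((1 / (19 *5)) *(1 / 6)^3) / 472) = -1547733312 / 2058109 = -752.02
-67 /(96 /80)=-335 /6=-55.83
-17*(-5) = 85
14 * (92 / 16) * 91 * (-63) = -923013 / 2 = -461506.50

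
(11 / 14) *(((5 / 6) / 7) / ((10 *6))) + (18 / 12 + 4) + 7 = 12.50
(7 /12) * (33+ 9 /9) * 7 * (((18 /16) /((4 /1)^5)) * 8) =2499 /2048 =1.22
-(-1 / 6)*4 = 2 / 3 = 0.67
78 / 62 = 39 / 31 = 1.26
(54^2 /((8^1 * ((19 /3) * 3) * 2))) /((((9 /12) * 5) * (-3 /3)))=-243 /95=-2.56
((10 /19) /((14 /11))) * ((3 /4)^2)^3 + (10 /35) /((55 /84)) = 15279657 /29962240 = 0.51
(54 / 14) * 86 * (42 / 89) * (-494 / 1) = -6882408 / 89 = -77330.43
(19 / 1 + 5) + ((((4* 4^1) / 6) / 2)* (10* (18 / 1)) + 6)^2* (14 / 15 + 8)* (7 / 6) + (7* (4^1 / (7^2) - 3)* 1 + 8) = 22075297 / 35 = 630722.77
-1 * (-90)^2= -8100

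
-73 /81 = -0.90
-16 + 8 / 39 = -616 / 39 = -15.79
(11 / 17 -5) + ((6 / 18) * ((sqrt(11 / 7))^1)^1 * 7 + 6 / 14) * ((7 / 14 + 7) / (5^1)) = 0.68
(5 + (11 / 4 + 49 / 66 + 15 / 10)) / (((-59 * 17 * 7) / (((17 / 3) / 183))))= -1319 / 29929284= -0.00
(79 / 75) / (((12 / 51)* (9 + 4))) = 1343 / 3900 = 0.34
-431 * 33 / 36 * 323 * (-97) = 148540271 / 12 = 12378355.92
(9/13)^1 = 9/13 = 0.69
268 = 268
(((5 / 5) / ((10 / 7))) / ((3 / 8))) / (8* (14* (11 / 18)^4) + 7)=4374 / 53005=0.08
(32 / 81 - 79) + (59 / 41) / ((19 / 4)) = -4940777 / 63099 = -78.30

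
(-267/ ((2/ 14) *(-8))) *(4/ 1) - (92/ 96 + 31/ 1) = 21661/ 24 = 902.54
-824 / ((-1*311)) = 824 / 311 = 2.65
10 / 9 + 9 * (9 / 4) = 769 / 36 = 21.36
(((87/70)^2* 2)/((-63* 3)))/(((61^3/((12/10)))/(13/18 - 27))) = 397793/175172586750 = 0.00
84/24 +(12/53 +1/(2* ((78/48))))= 5559/1378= 4.03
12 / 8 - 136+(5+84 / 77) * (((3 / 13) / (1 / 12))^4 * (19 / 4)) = 984563585 / 628342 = 1566.92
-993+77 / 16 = -15811 / 16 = -988.19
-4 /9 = -0.44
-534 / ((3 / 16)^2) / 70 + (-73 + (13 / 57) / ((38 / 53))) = -289.67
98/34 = 49/17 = 2.88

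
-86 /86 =-1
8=8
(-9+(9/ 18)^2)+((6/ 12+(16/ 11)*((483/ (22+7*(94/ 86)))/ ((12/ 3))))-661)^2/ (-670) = -37970476330931/ 58573075000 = -648.26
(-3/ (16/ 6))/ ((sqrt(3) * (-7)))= 3 * sqrt(3)/ 56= 0.09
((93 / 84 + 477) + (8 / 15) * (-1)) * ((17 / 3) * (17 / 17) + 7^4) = 72409741 / 63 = 1149360.97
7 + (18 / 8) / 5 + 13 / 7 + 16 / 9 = 13967 / 1260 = 11.08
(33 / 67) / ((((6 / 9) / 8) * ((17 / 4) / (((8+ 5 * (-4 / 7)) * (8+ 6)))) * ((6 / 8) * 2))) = 76032 / 1139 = 66.75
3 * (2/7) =0.86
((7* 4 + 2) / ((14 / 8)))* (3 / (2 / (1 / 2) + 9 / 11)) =3960 / 371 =10.67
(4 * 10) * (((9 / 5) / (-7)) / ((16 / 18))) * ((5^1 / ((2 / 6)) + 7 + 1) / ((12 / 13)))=-8073 / 28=-288.32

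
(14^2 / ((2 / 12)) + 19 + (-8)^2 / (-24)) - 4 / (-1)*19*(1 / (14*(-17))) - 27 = 415910 / 357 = 1165.01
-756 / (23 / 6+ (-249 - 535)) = 4536 / 4681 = 0.97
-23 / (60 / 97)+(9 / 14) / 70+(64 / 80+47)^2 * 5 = 8369464 / 735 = 11387.03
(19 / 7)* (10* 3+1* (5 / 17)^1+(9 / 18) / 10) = 82.36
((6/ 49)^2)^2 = 1296/ 5764801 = 0.00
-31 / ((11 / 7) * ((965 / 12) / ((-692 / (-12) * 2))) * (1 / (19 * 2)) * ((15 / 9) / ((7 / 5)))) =-239661744 / 265375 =-903.11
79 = 79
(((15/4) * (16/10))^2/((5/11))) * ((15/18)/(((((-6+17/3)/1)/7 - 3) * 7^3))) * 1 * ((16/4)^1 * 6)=-297/196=-1.52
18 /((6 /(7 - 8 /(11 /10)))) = -9 /11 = -0.82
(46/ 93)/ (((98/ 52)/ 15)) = 5980/ 1519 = 3.94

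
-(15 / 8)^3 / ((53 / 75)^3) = -1423828125 / 76225024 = -18.68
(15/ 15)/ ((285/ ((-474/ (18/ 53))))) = -4187/ 855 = -4.90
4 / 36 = 1 / 9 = 0.11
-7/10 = -0.70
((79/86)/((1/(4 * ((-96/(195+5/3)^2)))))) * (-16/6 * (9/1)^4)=159.56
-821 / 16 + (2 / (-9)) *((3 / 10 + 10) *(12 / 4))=-13963 / 240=-58.18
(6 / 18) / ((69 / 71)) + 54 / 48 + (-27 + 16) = -15785 / 1656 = -9.53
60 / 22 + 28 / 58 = 1024 / 319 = 3.21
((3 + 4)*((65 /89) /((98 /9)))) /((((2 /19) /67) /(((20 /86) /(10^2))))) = 148941 /214312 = 0.69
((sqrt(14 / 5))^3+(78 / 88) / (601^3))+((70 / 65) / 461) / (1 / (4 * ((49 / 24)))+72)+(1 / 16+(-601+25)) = -233019487905335368111 / 404591645815355856+14 * sqrt(70) / 25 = -571.25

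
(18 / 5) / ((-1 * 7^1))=-18 / 35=-0.51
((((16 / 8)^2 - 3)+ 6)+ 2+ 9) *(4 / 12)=6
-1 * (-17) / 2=17 / 2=8.50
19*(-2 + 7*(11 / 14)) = 133 / 2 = 66.50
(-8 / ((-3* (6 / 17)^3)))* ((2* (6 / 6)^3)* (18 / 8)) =4913 / 18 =272.94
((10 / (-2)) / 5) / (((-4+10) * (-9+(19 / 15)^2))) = 75 / 3328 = 0.02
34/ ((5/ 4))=136/ 5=27.20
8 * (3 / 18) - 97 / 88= 61 / 264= 0.23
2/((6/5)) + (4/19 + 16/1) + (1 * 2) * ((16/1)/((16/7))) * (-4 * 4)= -11749/57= -206.12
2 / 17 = 0.12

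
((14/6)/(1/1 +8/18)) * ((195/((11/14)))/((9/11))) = 490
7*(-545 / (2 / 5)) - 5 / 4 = -38155 / 4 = -9538.75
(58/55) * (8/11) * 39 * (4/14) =36192/4235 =8.55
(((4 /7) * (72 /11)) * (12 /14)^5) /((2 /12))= 10.38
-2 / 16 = -1 / 8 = -0.12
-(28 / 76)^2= -49 / 361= -0.14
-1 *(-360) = 360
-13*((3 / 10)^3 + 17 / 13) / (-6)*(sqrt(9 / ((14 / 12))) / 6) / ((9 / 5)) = 17351*sqrt(42) / 151200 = 0.74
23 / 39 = 0.59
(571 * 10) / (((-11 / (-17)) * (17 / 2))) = 11420 / 11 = 1038.18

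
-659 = -659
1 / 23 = 0.04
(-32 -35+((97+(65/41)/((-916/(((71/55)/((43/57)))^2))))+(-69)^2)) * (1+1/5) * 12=3623012502744654/52514789525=68990.33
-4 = -4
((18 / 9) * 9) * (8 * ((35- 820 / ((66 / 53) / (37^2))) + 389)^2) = 14146131760750144 / 121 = 116910179840910.28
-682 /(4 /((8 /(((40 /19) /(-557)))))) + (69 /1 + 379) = 3613283 /10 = 361328.30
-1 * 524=-524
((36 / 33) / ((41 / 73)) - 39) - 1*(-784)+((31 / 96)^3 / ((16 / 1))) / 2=9537354269533 / 12768509952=746.94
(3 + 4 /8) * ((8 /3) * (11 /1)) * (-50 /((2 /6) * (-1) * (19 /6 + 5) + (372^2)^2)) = -92400 /344702366159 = -0.00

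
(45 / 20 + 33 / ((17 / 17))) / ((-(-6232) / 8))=141 / 3116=0.05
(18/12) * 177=531/2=265.50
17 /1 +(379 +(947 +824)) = 2167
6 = 6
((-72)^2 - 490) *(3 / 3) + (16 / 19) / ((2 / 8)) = 89250 / 19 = 4697.37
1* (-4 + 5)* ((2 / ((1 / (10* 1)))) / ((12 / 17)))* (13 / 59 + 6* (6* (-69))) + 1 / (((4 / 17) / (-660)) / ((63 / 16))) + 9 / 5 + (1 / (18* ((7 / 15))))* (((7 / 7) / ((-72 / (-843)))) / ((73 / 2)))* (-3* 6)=-589116273757 / 7235760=-81417.33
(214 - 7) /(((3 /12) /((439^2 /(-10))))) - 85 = -79786919 /5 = -15957383.80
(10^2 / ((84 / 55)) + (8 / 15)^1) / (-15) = -6931 / 1575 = -4.40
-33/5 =-6.60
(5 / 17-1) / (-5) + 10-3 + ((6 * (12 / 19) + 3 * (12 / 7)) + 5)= 238236 / 11305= 21.07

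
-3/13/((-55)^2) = -0.00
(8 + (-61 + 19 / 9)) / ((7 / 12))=-1832 / 21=-87.24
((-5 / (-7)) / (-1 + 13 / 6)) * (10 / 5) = 60 / 49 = 1.22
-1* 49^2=-2401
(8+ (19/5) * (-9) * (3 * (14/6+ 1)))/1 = -334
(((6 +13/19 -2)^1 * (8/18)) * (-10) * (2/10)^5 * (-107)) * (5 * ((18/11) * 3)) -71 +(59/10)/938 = -2621910121/49010500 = -53.50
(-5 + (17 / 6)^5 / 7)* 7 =1147697 / 7776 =147.59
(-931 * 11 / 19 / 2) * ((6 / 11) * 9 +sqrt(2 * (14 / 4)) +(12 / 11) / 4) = -2793 / 2- 539 * sqrt(7) / 2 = -2109.53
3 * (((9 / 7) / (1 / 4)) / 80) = 27 / 140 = 0.19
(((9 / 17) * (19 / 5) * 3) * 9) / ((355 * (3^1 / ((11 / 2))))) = 16929 / 60350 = 0.28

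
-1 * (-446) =446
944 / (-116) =-236 / 29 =-8.14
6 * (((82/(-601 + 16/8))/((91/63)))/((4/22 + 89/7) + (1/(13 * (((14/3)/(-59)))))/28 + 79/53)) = -1011957408/25540847855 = -0.04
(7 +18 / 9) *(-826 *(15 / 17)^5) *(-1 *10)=56451937500 / 1419857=39758.89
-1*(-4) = 4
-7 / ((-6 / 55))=385 / 6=64.17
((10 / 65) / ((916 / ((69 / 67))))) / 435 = 23 / 57843110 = 0.00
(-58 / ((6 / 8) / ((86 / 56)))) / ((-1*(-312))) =-0.38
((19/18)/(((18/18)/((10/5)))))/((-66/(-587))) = 18.78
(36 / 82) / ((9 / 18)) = 36 / 41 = 0.88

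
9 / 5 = 1.80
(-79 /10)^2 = 6241 /100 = 62.41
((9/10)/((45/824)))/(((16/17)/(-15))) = -5253/20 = -262.65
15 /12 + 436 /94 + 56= 61.89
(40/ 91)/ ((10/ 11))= 44/ 91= 0.48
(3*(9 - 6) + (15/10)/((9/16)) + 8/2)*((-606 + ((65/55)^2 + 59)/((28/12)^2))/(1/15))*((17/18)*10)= -3355040950/2541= -1320362.44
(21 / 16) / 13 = 21 / 208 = 0.10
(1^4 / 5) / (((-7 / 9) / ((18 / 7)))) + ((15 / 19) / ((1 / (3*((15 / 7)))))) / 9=-453 / 4655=-0.10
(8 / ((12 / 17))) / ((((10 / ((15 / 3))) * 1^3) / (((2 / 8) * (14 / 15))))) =119 / 90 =1.32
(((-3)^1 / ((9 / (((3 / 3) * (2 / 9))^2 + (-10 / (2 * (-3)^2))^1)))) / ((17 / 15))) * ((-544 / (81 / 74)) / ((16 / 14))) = -424760 / 6561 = -64.74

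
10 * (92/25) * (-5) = -184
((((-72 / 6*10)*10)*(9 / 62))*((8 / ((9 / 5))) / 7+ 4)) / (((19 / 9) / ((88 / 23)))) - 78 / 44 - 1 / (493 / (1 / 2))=-753398963351 / 514257667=-1465.02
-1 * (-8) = 8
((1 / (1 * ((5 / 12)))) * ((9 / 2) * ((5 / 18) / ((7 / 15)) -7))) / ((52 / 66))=-87.79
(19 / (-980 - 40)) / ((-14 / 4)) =19 / 3570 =0.01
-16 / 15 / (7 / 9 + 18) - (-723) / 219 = 200141 / 61685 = 3.24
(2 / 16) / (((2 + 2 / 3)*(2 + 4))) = 1 / 128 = 0.01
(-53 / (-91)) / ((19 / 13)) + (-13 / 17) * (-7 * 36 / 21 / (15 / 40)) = 56229 / 2261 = 24.87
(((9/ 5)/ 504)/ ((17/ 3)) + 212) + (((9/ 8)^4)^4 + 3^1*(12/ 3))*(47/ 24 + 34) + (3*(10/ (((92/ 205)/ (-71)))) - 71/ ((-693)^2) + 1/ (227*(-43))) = -79780378181843049346560623112217/ 20636560859222839362595061760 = -3865.97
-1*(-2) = 2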